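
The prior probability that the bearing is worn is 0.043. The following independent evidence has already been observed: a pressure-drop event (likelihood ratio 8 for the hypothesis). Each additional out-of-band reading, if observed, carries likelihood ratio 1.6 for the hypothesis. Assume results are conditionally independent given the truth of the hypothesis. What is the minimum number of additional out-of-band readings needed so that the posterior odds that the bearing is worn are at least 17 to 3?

6

Prior odds = 0.043/0.957 = 43/957.
Bayes factor of the evidence already in hand = 8.
Odds after that evidence = (43/957) × 8 = 344/957.
Target odds = 17/3.
Need 1.6ⁿ ≥ 17/3 ÷ (344/957) = 5423/344.
1.6⁵ = 10.48576 falls short of 5423/344 but 1.6⁶ = 262144/15625 reaches it, so n = 6.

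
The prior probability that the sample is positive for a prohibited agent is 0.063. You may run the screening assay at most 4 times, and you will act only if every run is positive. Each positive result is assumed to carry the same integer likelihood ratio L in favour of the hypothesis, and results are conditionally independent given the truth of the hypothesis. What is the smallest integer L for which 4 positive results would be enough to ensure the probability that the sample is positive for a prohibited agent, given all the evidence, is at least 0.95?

5

Prior odds = 0.063/0.937 = 63/937.
Target odds = 0.95/0.05 = 19.
Need L⁴ ≥ 19 ÷ (63/937) = 17803/63.
4⁴ = 256 < 17803/63 ≤ 625 = 5⁴, so L = 5.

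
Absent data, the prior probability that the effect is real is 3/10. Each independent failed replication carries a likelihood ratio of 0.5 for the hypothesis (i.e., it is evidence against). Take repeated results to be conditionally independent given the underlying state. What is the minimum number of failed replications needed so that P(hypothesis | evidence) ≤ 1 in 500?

8

Prior odds: 0.3 ÷ 0.7 = 3/7.
Likelihood ratio per failed replication = 0.5.
Target posterior odds = 0.002/0.998 = 1/499.
Require 0.5ⁿ ≤ 1/499 ÷ (3/7) = 7/1497.
0.5⁷ = 0.0078125 is still above 7/1497 but 0.5⁸ = 0.00390625 is at or below it, so n = 8.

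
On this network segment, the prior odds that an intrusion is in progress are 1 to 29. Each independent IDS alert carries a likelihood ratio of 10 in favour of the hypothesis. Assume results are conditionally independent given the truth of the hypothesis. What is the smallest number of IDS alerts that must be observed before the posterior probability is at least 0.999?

5

Prior odds = 1/29.
Likelihood ratio per IDS alert = 10.
Target posterior odds = 0.999/0.001 = 999.
Need (1/29) × 10ⁿ ≥ 999, i.e. 10ⁿ ≥ 28971.
10⁴ = 10000 falls short of 28971 but 10⁵ = 100000 reaches it, so n = 5.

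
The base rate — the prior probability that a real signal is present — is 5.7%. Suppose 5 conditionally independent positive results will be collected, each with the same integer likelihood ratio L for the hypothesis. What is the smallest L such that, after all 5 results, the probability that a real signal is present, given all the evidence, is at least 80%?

3

Prior odds = 0.057/0.943 = 57/943.
Target odds = 0.8/0.2 = 4.
Need L⁵ ≥ 4 ÷ (57/943) = 3772/57.
2⁵ = 32 < 3772/57 ≤ 243 = 3⁵, so L = 3.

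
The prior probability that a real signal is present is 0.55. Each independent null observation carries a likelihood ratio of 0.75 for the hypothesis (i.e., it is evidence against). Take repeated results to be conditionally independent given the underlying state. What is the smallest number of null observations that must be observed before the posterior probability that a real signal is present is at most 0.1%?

25

Prior odds: 0.55 ÷ 0.45 = 11/9.
Likelihood ratio per null observation = 0.75.
Target posterior odds = 0.001/0.999 = 1/999.
Require 0.75ⁿ ≤ 1/999 ÷ (11/9) = 1/1221.
0.75²⁴ ≈0.00100339 is still above 1/1221 but 0.75²⁵ ≈0.000752543 is at or below it, so n = 25.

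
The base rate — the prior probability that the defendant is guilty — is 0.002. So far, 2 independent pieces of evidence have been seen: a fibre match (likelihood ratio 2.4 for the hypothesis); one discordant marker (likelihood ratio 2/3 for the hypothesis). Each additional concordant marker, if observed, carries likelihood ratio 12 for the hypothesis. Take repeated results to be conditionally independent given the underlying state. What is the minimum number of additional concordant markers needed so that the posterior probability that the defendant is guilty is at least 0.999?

Prior odds = 0.002/0.998 = 1/499.
Combined Bayes factor of the evidence already in hand = 2.4 × (2/3) = 1.6.
Odds after that evidence = (1/499) × 1.6 = 8/2495.
Target odds = 0.999/0.001 = 999.
Need 12ⁿ ≥ 999 ÷ (8/2495) = 311563.125.
12⁵ = 248832 falls short of 311563.125 but 12⁶ = 2985984 reaches it, so n = 6.

6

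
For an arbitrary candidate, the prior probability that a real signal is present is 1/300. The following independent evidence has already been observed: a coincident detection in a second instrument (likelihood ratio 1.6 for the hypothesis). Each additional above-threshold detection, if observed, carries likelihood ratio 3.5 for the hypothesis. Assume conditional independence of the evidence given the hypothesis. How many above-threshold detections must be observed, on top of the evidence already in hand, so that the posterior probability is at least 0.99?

8

Prior odds = (1/300)/(299/300) = 1/299.
Bayes factor of the evidence already in hand = 1.6.
Odds after that evidence = (1/299) × 1.6 = 8/1495.
Target odds = 0.99/0.01 = 99.
Need 3.5ⁿ ≥ 99 ÷ (8/1495) = 18500.625.
3.5⁷ = 823543/128 falls short of 18500.625 but 3.5⁸ = 5764801/256 reaches it, so n = 8.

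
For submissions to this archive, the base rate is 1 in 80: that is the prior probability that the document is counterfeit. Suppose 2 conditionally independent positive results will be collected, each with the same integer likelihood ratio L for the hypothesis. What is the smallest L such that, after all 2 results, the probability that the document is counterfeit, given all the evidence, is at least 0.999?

Prior odds = 0.0125/0.9875 = 1/79.
Target odds = 0.999/0.001 = 999.
Need L² ≥ 999 ÷ (1/79) = 78921.
280² = 78400 < 78921 ≤ 78961 = 281², so L = 281.

281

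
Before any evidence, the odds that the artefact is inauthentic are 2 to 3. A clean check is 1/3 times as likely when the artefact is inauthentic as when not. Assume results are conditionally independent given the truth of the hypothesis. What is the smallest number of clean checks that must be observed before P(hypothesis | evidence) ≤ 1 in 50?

Prior odds = 2/3.
Likelihood ratio per clean check = 1/3.
Target odds: 0.02 ÷ 0.98 = 1/49.
Require (1/3)ⁿ ≤ 1/49 ÷ (2/3) = 3/98.
(1/3)³ = 1/27 is still above 3/98 but (1/3)⁴ = 1/81 is at or below it, so n = 4.

4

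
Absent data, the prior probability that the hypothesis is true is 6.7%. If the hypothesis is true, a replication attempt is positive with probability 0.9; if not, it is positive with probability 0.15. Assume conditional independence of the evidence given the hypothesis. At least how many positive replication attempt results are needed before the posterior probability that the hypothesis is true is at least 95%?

Prior odds = 0.067/0.933 = 67/933.
Likelihood ratio of a positive = 0.9/0.15 = 6.
Target posterior odds = 0.95/0.05 = 19.
Need (67/933) × 6ⁿ ≥ 19, i.e. 6ⁿ ≥ 17727/67.
6³ = 216 falls short of 17727/67 but 6⁴ = 1296 reaches it, so n = 4.

4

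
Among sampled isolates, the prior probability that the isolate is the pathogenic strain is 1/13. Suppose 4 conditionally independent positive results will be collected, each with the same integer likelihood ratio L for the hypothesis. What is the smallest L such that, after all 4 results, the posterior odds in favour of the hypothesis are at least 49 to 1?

Prior odds = (1/13)/(12/13) = 1/12.
Target odds = 49.
Need L⁴ ≥ 49 ÷ (1/12) = 588.
4⁴ = 256 < 588 ≤ 625 = 5⁴, so L = 5.

5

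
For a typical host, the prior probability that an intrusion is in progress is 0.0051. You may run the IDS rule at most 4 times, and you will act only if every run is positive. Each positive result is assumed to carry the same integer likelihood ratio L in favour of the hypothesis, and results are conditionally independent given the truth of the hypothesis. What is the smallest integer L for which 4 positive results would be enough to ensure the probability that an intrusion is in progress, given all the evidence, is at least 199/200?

Prior odds = 0.0051/0.9949 = 51/9949.
Target odds = 0.995/0.005 = 199.
Need L⁴ ≥ 199 ÷ (51/9949) = 1979851/51.
14⁴ = 38416 < 1979851/51 ≤ 50625 = 15⁴, so L = 15.

15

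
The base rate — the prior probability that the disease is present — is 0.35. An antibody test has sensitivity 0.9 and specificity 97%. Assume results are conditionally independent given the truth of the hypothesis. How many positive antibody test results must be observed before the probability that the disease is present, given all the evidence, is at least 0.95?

2

Prior odds: 0.35 ÷ 0.65 = 7/13.
False-positive rate = 1 − 0.97 = 0.03; likelihood ratio of a positive = 0.9/0.03 = 30.
Target posterior odds = 0.95/0.05 = 19.
Require 30ⁿ ≥ 19 ÷ (7/13) = 247/7.
30¹ = 30 falls short of 247/7 but 30² = 900 reaches it, so n = 2.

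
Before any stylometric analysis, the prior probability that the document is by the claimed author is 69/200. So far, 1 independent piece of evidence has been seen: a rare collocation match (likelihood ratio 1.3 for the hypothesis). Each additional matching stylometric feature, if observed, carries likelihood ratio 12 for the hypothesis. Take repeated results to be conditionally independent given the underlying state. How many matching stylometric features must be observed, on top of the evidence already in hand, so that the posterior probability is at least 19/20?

2

Prior odds = 0.345/0.655 = 69/131.
Bayes factor of the evidence already in hand = 1.3.
Odds after that evidence = (69/131) × 1.3 = 897/1310.
Target odds = 0.95/0.05 = 19.
Need 12ⁿ ≥ 19 ÷ (897/1310) = 24890/897.
12¹ = 12 falls short of 24890/897 but 12² = 144 reaches it, so n = 2.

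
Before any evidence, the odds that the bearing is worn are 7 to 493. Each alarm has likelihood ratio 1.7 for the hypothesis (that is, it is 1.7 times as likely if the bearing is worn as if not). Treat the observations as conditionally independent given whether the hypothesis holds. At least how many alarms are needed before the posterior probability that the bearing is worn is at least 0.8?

Prior odds = 7/493.
Likelihood ratio per alarm = 1.7.
Target posterior odds = 0.8/0.2 = 4.
Require 1.7ⁿ ≥ 4 ÷ (7/493) = 1972/7.
1.7¹⁰ ≈201.599 falls short of 1972/7 but 1.7¹¹ ≈342.719 reaches it, so n = 11.

11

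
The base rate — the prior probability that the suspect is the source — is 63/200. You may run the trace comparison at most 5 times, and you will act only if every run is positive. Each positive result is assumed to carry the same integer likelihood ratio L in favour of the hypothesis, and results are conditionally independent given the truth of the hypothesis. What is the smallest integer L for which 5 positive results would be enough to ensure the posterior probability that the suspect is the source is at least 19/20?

3

Prior odds = 0.315/0.685 = 63/137.
Target odds = 0.95/0.05 = 19.
Need L⁵ ≥ 19 ÷ (63/137) = 2603/63.
2⁵ = 32 < 2603/63 ≤ 243 = 3⁵, so L = 3.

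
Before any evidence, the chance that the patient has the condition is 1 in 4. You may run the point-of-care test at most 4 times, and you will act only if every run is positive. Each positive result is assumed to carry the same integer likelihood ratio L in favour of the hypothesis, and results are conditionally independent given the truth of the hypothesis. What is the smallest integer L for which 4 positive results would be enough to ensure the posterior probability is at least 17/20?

3

Prior odds = 0.25/0.75 = 1/3.
Target odds = 0.85/0.15 = 17/3.
Need L⁴ ≥ 17/3 ÷ (1/3) = 17.
2⁴ = 16 < 17 ≤ 81 = 3⁴, so L = 3.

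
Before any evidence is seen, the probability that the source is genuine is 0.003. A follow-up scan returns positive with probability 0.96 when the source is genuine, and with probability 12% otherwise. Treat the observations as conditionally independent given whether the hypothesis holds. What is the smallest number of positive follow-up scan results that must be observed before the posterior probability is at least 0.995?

Prior odds: 0.003 ÷ 0.997 = 3/997.
Likelihood ratio of a positive result = 0.96/0.12 = 8.
Target odds: 0.995 ÷ 0.005 = 199.
Require 8ⁿ ≥ 199 ÷ (3/997) = 198403/3.
8⁵ = 32768 falls short of 198403/3 but 8⁶ = 262144 reaches it, so n = 6.

6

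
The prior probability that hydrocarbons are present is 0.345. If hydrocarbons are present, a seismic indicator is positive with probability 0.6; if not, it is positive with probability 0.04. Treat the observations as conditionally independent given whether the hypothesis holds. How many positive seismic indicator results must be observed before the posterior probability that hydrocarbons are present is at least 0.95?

2

Prior odds = 0.345/0.655 = 69/131.
Likelihood ratio of a positive = 0.6/0.04 = 15.
Target posterior odds = 0.95/0.05 = 19.
Require 15ⁿ ≥ 19 ÷ (69/131) = 2489/69.
15¹ = 15 falls short of 2489/69 but 15² = 225 reaches it, so n = 2.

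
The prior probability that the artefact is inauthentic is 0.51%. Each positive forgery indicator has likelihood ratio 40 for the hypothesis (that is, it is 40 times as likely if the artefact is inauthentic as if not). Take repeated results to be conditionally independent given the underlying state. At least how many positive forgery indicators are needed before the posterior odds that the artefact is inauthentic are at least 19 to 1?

Prior odds: 0.0051 ÷ 0.9949 = 51/9949.
Likelihood ratio per positive forgery indicator = 40.
Target odds = 19.
Need (51/9949) × 40ⁿ ≥ 19, i.e. 40ⁿ ≥ 189031/51.
40² = 1600 falls short of 189031/51 but 40³ = 64000 reaches it, so n = 3.

3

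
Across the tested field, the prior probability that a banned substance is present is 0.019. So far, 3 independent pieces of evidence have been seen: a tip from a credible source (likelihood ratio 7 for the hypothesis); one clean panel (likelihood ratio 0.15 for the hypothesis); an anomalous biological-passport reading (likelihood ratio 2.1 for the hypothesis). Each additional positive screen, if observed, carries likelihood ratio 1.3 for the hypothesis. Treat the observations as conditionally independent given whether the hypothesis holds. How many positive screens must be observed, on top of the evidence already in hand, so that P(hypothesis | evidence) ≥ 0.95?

Prior odds = 0.019/0.981 = 19/981.
Combined Bayes factor of the evidence already in hand = 7 × 0.15 × 2.1 = 2.205.
Odds after that evidence = (19/981) × 2.205 = 931/21800.
Target odds = 0.95/0.05 = 19.
Need 1.3ⁿ ≥ 19 ÷ (931/21800) = 21800/49.
1.3²³ ≈417.539 falls short of 21800/49 but 1.3²⁴ ≈542.801 reaches it, so n = 24.

24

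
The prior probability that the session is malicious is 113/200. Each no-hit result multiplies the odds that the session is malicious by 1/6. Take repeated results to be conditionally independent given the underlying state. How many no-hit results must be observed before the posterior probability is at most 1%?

Prior odds = 0.565/0.435 = 113/87.
Likelihood ratio per no-hit result = 1/6.
Target posterior odds = 0.01/0.99 = 1/99.
Require (1/6)ⁿ ≤ 1/99 ÷ (113/87) = 29/3729.
(1/6)² = 1/36 is still above 29/3729 but (1/6)³ = 1/216 is at or below it, so n = 3.

3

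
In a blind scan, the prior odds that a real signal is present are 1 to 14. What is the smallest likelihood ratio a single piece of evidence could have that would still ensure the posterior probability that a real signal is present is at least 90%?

Prior odds = 1/14.
Target odds = 0.9/0.1 = 9.
Required Bayes factor = 9 ÷ (1/14) = 126.

126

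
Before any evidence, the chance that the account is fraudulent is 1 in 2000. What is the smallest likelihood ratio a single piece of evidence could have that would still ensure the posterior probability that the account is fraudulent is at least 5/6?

9995

Prior odds = 0.0005/0.9995 = 1/1999.
Target odds = (5/6)/(1/6) = 5.
Required Bayes factor = 5 ÷ (1/1999) = 9995.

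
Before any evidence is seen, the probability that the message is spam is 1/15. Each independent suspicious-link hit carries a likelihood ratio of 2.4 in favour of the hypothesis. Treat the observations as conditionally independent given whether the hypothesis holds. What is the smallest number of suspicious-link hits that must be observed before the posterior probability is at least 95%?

7

Prior odds: (1/15) ÷ (14/15) = 1/14.
Likelihood ratio per suspicious-link hit = 2.4.
Target posterior odds = 0.95/0.05 = 19.
Require 2.4ⁿ ≥ 19 ÷ (1/14) = 266.
2.4⁶ = 2985984/15625 falls short of 266 but 2.4⁷ = 35831808/78125 reaches it, so n = 7.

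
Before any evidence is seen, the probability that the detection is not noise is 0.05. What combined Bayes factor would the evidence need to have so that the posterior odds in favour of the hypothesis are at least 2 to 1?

Prior odds = 0.05/0.95 = 1/19.
Target odds = 2.
Required Bayes factor = 2 ÷ (1/19) = 38.

38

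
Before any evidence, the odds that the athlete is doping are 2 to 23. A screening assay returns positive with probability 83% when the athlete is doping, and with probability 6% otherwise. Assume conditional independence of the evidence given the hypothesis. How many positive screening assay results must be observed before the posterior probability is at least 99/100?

Prior odds = 2/23.
Likelihood ratio of a positive result = 0.83/0.06 = 83/6.
Target odds: 0.99 ÷ 0.01 = 99.
Need (2/23) × (83/6)ⁿ ≥ 99, i.e. (83/6)ⁿ ≥ 1138.5.
(83/6)² = 6889/36 falls short of 1138.5 but (83/6)³ = 571787/216 reaches it, so n = 3.

3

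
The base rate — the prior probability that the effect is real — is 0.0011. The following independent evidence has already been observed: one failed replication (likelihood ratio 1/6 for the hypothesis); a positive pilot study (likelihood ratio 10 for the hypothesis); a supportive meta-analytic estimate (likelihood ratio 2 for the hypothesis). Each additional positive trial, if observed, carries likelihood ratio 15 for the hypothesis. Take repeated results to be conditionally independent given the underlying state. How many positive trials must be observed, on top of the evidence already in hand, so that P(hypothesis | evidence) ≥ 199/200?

5

Prior odds = 0.0011/0.9989 = 11/9989.
Combined Bayes factor of the evidence already in hand = (1/6) × 10 × 2 = 10/3.
Odds after that evidence = (11/9989) × 10/3 = 110/29967.
Target odds = 0.995/0.005 = 199.
Need 15ⁿ ≥ 199 ÷ (110/29967) = 5963433/110.
15⁴ = 50625 falls short of 5963433/110 but 15⁵ = 759375 reaches it, so n = 5.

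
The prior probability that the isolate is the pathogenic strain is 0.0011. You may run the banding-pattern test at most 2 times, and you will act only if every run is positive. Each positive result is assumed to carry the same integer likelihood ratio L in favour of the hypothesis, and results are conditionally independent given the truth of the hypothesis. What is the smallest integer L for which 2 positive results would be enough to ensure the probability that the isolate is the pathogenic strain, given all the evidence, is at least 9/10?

91

Prior odds = 0.0011/0.9989 = 11/9989.
Target odds = 0.9/0.1 = 9.
Need L² ≥ 9 ÷ (11/9989) = 89901/11.
90² = 8100 < 89901/11 ≤ 8281 = 91², so L = 91.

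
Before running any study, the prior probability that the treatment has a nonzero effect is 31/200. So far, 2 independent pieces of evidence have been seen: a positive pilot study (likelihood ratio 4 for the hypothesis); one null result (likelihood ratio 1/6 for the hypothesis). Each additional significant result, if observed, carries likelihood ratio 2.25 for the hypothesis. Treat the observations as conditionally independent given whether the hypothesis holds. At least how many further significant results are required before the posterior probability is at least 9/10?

Prior odds = 0.155/0.845 = 31/169.
Combined Bayes factor of the evidence already in hand = 4 × (1/6) = 2/3.
Odds after that evidence = (31/169) × 2/3 = 62/507.
Target odds = 0.9/0.1 = 9.
Need 2.25ⁿ ≥ 9 ÷ (62/507) = 4563/62.
2.25⁵ = 59049/1024 falls short of 4563/62 but 2.25⁶ = 531441/4096 reaches it, so n = 6.

6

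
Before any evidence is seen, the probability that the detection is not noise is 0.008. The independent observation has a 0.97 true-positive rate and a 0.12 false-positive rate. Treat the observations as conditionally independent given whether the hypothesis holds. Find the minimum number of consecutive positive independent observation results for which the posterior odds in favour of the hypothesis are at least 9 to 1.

4

Prior odds = 0.008/0.992 = 1/124.
Likelihood ratio of a positive result = 0.97/0.12 = 97/12.
Target odds = 9.
Require (97/12)ⁿ ≥ 9 ÷ (1/124) = 1116.
(97/12)³ = 912673/1728 falls short of 1116 but (97/12)⁴ = 88529281/20736 reaches it, so n = 4.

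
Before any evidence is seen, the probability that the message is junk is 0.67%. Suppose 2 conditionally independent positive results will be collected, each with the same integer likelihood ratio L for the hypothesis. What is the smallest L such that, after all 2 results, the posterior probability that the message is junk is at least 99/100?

122

Prior odds = 0.0067/0.9933 = 67/9933.
Target odds = 0.99/0.01 = 99.
Need L² ≥ 99 ÷ (67/9933) = 983367/67.
121² = 14641 < 983367/67 ≤ 14884 = 122², so L = 122.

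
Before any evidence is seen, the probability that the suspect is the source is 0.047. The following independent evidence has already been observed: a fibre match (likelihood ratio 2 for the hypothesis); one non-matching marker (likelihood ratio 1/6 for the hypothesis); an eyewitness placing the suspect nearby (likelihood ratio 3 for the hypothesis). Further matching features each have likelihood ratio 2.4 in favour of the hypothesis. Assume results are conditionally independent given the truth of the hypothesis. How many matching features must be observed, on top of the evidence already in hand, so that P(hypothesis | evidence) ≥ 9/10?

6

Prior odds = 0.047/0.953 = 47/953.
Combined Bayes factor of the evidence already in hand = 2 × (1/6) × 3 = 1.
Odds after that evidence = (47/953) × 1 = 47/953.
Target odds = 0.9/0.1 = 9.
Need 2.4ⁿ ≥ 9 ÷ (47/953) = 8577/47.
2.4⁵ = 79.62624 falls short of 8577/47 but 2.4⁶ = 2985984/15625 reaches it, so n = 6.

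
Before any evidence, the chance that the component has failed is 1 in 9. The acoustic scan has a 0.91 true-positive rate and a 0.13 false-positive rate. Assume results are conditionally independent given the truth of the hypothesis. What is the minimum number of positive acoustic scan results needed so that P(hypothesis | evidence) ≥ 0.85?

Prior odds: (1/9) ÷ (8/9) = 0.125.
Likelihood ratio of a positive result = 0.91/0.13 = 7.
Target posterior odds = 0.85/0.15 = 17/3.
Require 7ⁿ ≥ 17/3 ÷ 0.125 = 136/3.
7¹ = 7 falls short of 136/3 but 7² = 49 reaches it, so n = 2.

2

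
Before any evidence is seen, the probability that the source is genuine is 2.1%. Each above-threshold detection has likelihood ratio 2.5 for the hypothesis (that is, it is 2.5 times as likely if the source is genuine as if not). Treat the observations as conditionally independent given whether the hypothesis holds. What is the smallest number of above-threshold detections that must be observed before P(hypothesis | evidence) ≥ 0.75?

6

Prior odds = 0.021/0.979 = 21/979.
Likelihood ratio per above-threshold detection = 2.5.
Target odds: 0.75 ÷ 0.25 = 3.
Need (21/979) × 2.5ⁿ ≥ 3, i.e. 2.5ⁿ ≥ 979/7.
2.5⁵ = 97.65625 falls short of 979/7 but 2.5⁶ = 244.140625 reaches it, so n = 6.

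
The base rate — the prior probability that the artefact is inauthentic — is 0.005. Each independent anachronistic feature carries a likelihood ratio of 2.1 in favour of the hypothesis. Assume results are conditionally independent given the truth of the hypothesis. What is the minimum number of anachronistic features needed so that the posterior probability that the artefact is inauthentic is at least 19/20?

12

Prior odds = 0.005/0.995 = 1/199.
Likelihood ratio per anachronistic feature = 2.1.
Target posterior odds = 0.95/0.05 = 19.
Require 2.1ⁿ ≥ 19 ÷ (1/199) = 3781.
2.1¹¹ ≈3502.78 falls short of 3781 but 2.1¹² ≈7355.83 reaches it, so n = 12.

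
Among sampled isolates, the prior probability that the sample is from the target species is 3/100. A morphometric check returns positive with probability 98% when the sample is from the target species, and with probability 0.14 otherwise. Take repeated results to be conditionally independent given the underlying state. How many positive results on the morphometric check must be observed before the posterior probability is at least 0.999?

Prior odds: 0.03 ÷ 0.97 = 3/97.
Likelihood ratio of a positive result = 0.98/0.14 = 7.
Target posterior odds = 0.999/0.001 = 999.
Need (3/97) × 7ⁿ ≥ 999, i.e. 7ⁿ ≥ 32301.
7⁵ = 16807 falls short of 32301 but 7⁶ = 117649 reaches it, so n = 6.

6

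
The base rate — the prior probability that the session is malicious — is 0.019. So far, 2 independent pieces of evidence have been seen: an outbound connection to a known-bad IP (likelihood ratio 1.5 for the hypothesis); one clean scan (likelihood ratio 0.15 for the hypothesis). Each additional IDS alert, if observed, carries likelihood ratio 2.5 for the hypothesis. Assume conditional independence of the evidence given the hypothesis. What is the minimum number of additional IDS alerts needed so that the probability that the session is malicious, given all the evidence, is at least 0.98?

Prior odds = 0.019/0.981 = 19/981.
Combined Bayes factor of the evidence already in hand = 1.5 × 0.15 = 0.225.
Odds after that evidence = (19/981) × 0.225 = 19/4360.
Target odds = 0.98/0.02 = 49.
Need 2.5ⁿ ≥ 49 ÷ (19/4360) = 213640/19.
2.5¹⁰ = 9765625/1024 falls short of 213640/19 but 2.5¹¹ = 48828125/2048 reaches it, so n = 11.

11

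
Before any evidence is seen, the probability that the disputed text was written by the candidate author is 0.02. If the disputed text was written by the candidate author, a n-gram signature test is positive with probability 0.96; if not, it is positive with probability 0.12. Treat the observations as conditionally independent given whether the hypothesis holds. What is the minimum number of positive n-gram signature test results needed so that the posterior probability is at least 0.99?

5

Prior odds = 0.02/0.98 = 1/49.
Likelihood ratio of a positive = 0.96/0.12 = 8.
Target posterior odds = 0.99/0.01 = 99.
Require 8ⁿ ≥ 99 ÷ (1/49) = 4851.
8⁴ = 4096 falls short of 4851 but 8⁵ = 32768 reaches it, so n = 5.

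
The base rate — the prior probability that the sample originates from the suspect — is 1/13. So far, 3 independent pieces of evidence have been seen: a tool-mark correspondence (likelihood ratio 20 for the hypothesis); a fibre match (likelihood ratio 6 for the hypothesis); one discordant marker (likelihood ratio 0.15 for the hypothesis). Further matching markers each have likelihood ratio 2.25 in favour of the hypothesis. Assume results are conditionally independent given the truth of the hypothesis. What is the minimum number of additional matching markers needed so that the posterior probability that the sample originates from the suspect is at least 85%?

Prior odds = (1/13)/(12/13) = 1/12.
Combined Bayes factor of the evidence already in hand = 20 × 6 × 0.15 = 18.
Odds after that evidence = (1/12) × 18 = 1.5.
Target odds = 0.85/0.15 = 17/3.
Need 2.25ⁿ ≥ 17/3 ÷ 1.5 = 34/9.
2.25¹ = 2.25 falls short of 34/9 but 2.25² = 5.0625 reaches it, so n = 2.

2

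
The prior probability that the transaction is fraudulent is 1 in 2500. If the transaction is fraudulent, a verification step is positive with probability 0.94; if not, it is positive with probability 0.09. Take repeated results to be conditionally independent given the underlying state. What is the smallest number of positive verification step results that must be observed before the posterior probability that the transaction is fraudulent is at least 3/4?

Prior odds = 0.0004/0.9996 = 1/2499.
Likelihood ratio of a positive = 0.94/0.09 = 94/9.
Target posterior odds = 0.75/0.25 = 3.
Require (94/9)ⁿ ≥ 3 ÷ (1/2499) = 7497.
(94/9)³ = 830584/729 falls short of 7497 but (94/9)⁴ = 78074896/6561 reaches it, so n = 4.

4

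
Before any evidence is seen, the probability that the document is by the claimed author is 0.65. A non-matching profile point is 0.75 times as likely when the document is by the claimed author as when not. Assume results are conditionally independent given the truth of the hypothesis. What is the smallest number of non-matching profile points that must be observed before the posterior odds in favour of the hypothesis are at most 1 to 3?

Prior odds: 0.65 ÷ 0.35 = 13/7.
Likelihood ratio per non-matching profile point = 0.75.
Target odds = 1/3.
Need (13/7) × 0.75ⁿ ≤ 1/3, i.e. 0.75ⁿ ≤ 7/39.
0.75⁵ = 243/1024 is still above 7/39 but 0.75⁶ = 729/4096 is at or below it, so n = 6.

6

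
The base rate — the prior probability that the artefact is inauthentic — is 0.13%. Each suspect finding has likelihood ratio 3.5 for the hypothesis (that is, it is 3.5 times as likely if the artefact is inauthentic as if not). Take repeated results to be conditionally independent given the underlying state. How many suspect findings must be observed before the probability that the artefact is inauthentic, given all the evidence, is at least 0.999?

11

Prior odds: 0.0013 ÷ 0.9987 = 13/9987.
Likelihood ratio per suspect finding = 3.5.
Target posterior odds = 0.999/0.001 = 999.
Need (13/9987) × 3.5ⁿ ≥ 999, i.e. 3.5ⁿ ≥ 9977013/13.
3.5¹⁰ = 282475249/1024 falls short of 9977013/13 but 3.5¹¹ ≈965492 reaches it, so n = 11.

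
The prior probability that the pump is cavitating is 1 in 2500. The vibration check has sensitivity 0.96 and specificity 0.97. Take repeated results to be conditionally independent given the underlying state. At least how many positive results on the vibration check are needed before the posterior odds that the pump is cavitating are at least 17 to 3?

3

Prior odds: 0.0004 ÷ 0.9996 = 1/2499.
False-positive rate = 1 − 0.97 = 0.03; likelihood ratio of a positive = 0.96/0.03 = 32.
Target odds = 17/3.
Need (1/2499) × 32ⁿ ≥ 17/3, i.e. 32ⁿ ≥ 14161.
32² = 1024 falls short of 14161 but 32³ = 32768 reaches it, so n = 3.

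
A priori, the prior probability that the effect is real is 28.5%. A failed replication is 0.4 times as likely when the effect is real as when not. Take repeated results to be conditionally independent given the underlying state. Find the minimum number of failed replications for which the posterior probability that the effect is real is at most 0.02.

4

Prior odds = 0.285/0.715 = 57/143.
Likelihood ratio per failed replication = 0.4.
Target odds: 0.02 ÷ 0.98 = 1/49.
Require 0.4ⁿ ≤ 1/49 ÷ (57/143) = 143/2793.
0.4³ = 0.064 is still above 143/2793 but 0.4⁴ = 0.0256 is at or below it, so n = 4.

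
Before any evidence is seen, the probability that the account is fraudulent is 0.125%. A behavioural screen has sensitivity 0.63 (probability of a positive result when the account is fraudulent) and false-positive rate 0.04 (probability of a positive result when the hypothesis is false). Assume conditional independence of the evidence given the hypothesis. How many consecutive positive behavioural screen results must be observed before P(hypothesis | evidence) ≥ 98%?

4

Prior odds = 0.00125/0.99875 = 1/799.
Likelihood ratio of a positive result = 0.63/0.04 = 15.75.
Target odds: 0.98 ÷ 0.02 = 49.
Need (1/799) × 15.75ⁿ ≥ 49, i.e. 15.75ⁿ ≥ 39151.
15.75³ = 3906.984375 falls short of 39151 but 15.75⁴ = 15752961/256 reaches it, so n = 4.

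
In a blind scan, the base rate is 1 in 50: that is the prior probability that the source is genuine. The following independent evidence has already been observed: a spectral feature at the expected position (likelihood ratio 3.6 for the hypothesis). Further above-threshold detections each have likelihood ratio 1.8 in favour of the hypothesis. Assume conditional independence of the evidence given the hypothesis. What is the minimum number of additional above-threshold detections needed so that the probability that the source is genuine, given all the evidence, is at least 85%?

8

Prior odds = 0.02/0.98 = 1/49.
Bayes factor of the evidence already in hand = 3.6.
Odds after that evidence = (1/49) × 3.6 = 18/245.
Target odds = 0.85/0.15 = 17/3.
Need 1.8ⁿ ≥ 17/3 ÷ (18/245) = 4165/54.
1.8⁷ = 4782969/78125 falls short of 4165/54 but 1.8⁸ = 43046721/390625 reaches it, so n = 8.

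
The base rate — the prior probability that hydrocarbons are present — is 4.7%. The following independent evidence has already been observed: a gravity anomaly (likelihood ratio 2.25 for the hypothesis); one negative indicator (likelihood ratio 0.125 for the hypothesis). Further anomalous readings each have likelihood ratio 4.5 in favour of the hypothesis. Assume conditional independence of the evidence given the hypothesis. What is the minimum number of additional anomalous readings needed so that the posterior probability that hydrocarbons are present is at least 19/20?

5

Prior odds = 0.047/0.953 = 47/953.
Combined Bayes factor of the evidence already in hand = 2.25 × 0.125 = 0.28125.
Odds after that evidence = (47/953) × 0.28125 = 423/30496.
Target odds = 0.95/0.05 = 19.
Need 4.5ⁿ ≥ 19 ÷ (423/30496) = 579424/423.
4.5⁴ = 410.0625 falls short of 579424/423 but 4.5⁵ = 1845.28125 reaches it, so n = 5.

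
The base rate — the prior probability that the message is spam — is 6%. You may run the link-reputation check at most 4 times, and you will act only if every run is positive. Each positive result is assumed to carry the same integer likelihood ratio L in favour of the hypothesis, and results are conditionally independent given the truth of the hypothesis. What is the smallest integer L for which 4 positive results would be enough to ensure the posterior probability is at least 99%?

Prior odds = 0.06/0.94 = 3/47.
Target odds = 0.99/0.01 = 99.
Need L⁴ ≥ 99 ÷ (3/47) = 1551.
6⁴ = 1296 < 1551 ≤ 2401 = 7⁴, so L = 7.

7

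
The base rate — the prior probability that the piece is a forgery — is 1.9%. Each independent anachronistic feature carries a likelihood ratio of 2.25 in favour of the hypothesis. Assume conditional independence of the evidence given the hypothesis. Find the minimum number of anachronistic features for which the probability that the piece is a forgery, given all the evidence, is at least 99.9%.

Prior odds: 0.019 ÷ 0.981 = 19/981.
Likelihood ratio per anachronistic feature = 2.25.
Target odds: 0.999 ÷ 0.001 = 999.
Need (19/981) × 2.25ⁿ ≥ 999, i.e. 2.25ⁿ ≥ 980019/19.
2.25¹³ ≈37876.8 falls short of 980019/19 but 2.25¹⁴ ≈85222.7 reaches it, so n = 14.

14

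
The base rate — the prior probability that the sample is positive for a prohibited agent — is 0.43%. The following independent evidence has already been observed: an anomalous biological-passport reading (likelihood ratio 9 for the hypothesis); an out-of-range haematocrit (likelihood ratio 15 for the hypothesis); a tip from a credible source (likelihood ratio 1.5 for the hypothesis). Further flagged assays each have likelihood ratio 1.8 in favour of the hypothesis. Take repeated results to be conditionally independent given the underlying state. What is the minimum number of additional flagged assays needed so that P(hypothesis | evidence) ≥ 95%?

6

Prior odds = 0.0043/0.9957 = 43/9957.
Combined Bayes factor of the evidence already in hand = 9 × 15 × 1.5 = 202.5.
Odds after that evidence = (43/9957) × 202.5 = 5805/6638.
Target odds = 0.95/0.05 = 19.
Need 1.8ⁿ ≥ 19 ÷ (5805/6638) = 126122/5805.
1.8⁵ = 18.89568 falls short of 126122/5805 but 1.8⁶ = 531441/15625 reaches it, so n = 6.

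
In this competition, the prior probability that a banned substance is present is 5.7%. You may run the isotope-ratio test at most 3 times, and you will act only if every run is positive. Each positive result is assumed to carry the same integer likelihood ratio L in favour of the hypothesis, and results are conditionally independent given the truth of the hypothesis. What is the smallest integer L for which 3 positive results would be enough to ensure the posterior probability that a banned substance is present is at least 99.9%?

26

Prior odds = 0.057/0.943 = 57/943.
Target odds = 0.999/0.001 = 999.
Need L³ ≥ 999 ÷ (57/943) = 314019/19.
25³ = 15625 < 314019/19 ≤ 17576 = 26³, so L = 26.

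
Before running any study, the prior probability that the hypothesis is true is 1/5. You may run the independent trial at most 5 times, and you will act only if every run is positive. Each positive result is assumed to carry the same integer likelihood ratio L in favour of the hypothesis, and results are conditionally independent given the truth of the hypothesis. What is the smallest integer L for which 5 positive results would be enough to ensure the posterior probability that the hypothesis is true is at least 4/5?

Prior odds = 0.2/0.8 = 0.25.
Target odds = 0.8/0.2 = 4.
Need L⁵ ≥ 4 ÷ 0.25 = 16.
1⁵ = 1 < 16 ≤ 32 = 2⁵, so L = 2.

2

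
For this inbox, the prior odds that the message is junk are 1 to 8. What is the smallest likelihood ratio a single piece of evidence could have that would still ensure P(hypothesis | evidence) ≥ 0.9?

Prior odds = 0.125.
Target odds = 0.9/0.1 = 9.
Required Bayes factor = 9 ÷ 0.125 = 72.

72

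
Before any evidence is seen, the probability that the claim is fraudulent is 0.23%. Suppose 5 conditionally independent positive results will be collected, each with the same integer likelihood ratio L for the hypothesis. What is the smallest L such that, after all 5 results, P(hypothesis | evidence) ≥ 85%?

5

Prior odds = 0.0023/0.9977 = 23/9977.
Target odds = 0.85/0.15 = 17/3.
Need L⁵ ≥ 17/3 ÷ (23/9977) = 169609/69.
4⁵ = 1024 < 169609/69 ≤ 3125 = 5⁵, so L = 5.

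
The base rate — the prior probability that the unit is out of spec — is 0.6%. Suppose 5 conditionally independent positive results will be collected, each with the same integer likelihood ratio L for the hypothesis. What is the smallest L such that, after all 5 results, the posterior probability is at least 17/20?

4

Prior odds = 0.006/0.994 = 3/497.
Target odds = 0.85/0.15 = 17/3.
Need L⁵ ≥ 17/3 ÷ (3/497) = 8449/9.
3⁵ = 243 < 8449/9 ≤ 1024 = 4⁵, so L = 4.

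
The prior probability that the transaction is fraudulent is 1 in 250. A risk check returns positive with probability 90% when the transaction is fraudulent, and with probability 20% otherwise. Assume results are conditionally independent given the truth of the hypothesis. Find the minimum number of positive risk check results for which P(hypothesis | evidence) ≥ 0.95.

6

Prior odds = 0.004/0.996 = 1/249.
Likelihood ratio of a positive result = 0.9/0.2 = 4.5.
Target odds: 0.95 ÷ 0.05 = 19.
Need (1/249) × 4.5ⁿ ≥ 19, i.e. 4.5ⁿ ≥ 4731.
4.5⁵ = 1845.28125 falls short of 4731 but 4.5⁶ = 8303.765625 reaches it, so n = 6.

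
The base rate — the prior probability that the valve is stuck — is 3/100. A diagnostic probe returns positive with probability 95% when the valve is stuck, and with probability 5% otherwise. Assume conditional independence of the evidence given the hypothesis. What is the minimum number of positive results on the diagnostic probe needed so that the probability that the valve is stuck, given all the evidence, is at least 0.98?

Prior odds = 0.03/0.97 = 3/97.
Likelihood ratio of a positive result = 0.95/0.05 = 19.
Target posterior odds = 0.98/0.02 = 49.
Require 19ⁿ ≥ 49 ÷ (3/97) = 4753/3.
19² = 361 falls short of 4753/3 but 19³ = 6859 reaches it, so n = 3.

3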